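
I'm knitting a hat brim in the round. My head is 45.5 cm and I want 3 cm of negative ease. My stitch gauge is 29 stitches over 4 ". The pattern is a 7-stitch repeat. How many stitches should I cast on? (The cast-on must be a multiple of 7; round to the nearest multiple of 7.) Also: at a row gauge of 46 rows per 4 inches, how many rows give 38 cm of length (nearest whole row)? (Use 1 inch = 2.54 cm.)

Cast on 119 stitches; work 172 rows.

Finished = 45.5 − 3 = 42.5 cm.
42.5 cm × 1/2.54 = 16.73 inches.
29/4 = 7.25 sts per in; 16.73 × 7.25 = 121.31 sts.
Nearest multiple of 7 → 119.
38 cm = 14.96 inches; × 11.5 = 172.05 → 172 rows.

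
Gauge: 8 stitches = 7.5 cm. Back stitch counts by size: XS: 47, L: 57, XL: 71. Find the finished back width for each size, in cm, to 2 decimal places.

XS 44.06 cm; L 53.44 cm; XL 66.56 cm.

8/7.5 = 1.067 sts per cm.
XS: 47 / 1.067 = 44.062 → 44.06 cm.
L: 57 / 1.067 = 53.438 → 53.44 cm.
XL: 71 / 1.067 = 66.562 → 66.56 cm.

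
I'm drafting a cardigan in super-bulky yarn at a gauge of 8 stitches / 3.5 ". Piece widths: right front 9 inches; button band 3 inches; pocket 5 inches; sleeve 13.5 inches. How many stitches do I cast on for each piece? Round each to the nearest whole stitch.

Rate = 8/3.5 = 2.286 sts per in.
right front: 9 × 2.286 = 20.57 → 21.
button band: 3 × 2.286 = 6.86 → 7.
pocket: 5 × 2.286 = 11.43 → 11.
sleeve: 13.5 × 2.286 = 30.86 → 31.

right front 21; button band 7; pocket 11; sleeve 31.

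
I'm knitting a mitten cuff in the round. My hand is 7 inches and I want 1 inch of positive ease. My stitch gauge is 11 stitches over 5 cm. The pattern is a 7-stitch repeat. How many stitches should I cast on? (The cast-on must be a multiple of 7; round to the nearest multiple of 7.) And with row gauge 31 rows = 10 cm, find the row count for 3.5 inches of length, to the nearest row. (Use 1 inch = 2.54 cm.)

Finished = 7 + 1 = 8 inches.
8 inches × 2.54 = 20.32 cm.
11/5 = 2.2 sts per cm; 20.32 × 2.2 = 44.70 sts.
Nearest multiple of 7 → 42.
3.5 inches = 8.89 cm; × 3.1 = 27.56 → 28 rows.

Cast on 42 stitches; work 28 rows.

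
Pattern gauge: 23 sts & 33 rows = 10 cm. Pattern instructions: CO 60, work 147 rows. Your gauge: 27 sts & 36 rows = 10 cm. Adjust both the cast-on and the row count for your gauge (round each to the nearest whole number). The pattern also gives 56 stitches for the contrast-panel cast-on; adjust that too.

Cast on 70 stitches; work 160 rows; contrast-panel cast-on 66 stitches.

Stitches: 60 × 27/23 = 70.43 → 70.
Rows: 147 × 36/33 = 160.36 → 160.
contrast-panel cast-on: 56 × 27/23 = 65.74 → 66.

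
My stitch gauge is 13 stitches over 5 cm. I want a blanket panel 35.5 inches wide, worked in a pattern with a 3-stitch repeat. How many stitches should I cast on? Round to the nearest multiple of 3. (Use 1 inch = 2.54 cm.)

CO 234 sts.

35.5 in = 35.5 × 2.54 = 90.17 cm.
13 / 5 = 2.6 sts/cm.
90.17 × 2.6 = 234.44 sts.
→ 234.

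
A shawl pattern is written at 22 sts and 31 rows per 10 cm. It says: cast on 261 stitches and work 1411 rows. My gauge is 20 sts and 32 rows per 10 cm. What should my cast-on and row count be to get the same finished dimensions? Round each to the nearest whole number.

Stitches: 261 × 20/22 = 237.27 → 237.
Rows: 1411 × 32/31 = 1456.52 → 1457.

Cast on 237 stitches; work 1457 rows.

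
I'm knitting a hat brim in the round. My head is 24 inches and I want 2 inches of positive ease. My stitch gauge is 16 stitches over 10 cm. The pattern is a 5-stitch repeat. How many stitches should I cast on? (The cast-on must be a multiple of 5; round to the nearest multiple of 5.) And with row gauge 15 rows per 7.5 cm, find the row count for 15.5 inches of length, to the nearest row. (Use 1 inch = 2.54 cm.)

Finished = 24 + 2 = 26 inches.
26 inches × 2.54 = 66.04 cm.
16/10 = 1.6 sts per cm; 66.04 × 1.6 = 105.66 sts.
Nearest multiple of 5 → 105.
15.5 inches = 39.37 cm; × 2 = 78.74 → 79 rows.

Cast on 105 stitches; work 79 rows.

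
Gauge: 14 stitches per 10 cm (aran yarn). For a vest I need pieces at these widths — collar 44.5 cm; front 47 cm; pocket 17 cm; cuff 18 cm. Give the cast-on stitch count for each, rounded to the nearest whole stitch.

Rate = 14/10 = 1.4 sts per cm.
collar: 44.5 × 1.4 = 62.30 → 62.
front: 47 × 1.4 = 65.80 → 66.
pocket: 17 × 1.4 = 23.80 → 24.
cuff: 18 × 1.4 = 25.20 → 25.

collar 62; front 66; pocket 24; cuff 25.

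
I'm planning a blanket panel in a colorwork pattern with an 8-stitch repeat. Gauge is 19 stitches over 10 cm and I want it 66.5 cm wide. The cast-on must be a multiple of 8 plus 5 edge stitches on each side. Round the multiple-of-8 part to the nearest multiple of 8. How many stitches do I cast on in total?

Cast on 130 stitches.

19 / 10 = 1.9 sts per cm.
66.5 × 1.9 = 126.35 sts.
Less 10 edge sts → 116.35 for the repeat.
Nearest multiple of 8: 120.
Add back 10 edge sts → 130.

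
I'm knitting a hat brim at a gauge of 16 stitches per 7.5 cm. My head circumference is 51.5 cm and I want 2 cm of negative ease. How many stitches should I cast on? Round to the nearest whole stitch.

106 stitches.

Finished = 51.5 − 2 = 49.5 cm.
16 / 7.5 = 2.133 sts per cm.
49.50 × 2.133 = 105.60 sts.
→ 106 sts.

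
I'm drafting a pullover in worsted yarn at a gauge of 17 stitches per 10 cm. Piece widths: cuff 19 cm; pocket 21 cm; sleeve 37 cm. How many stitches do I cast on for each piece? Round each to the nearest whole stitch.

cuff 32; pocket 36; sleeve 63.

Rate = 17/10 = 1.7 sts per cm.
cuff: 19 × 1.7 = 32.30 → 32.
pocket: 21 × 1.7 = 35.70 → 36.
sleeve: 37 × 1.7 = 62.90 → 63.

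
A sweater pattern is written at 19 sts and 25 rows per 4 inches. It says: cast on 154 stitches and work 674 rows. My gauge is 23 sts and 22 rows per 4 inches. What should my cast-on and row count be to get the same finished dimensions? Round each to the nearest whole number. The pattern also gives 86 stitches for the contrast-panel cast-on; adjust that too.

Stitches: 154 × 23/19 = 186.42 → 186.
Rows: 674 × 22/25 = 593.12 → 593.
contrast-panel cast-on: 86 × 23/19 = 104.11 → 104.

Cast on 186 stitches; work 593 rows; contrast-panel cast-on 104 stitches.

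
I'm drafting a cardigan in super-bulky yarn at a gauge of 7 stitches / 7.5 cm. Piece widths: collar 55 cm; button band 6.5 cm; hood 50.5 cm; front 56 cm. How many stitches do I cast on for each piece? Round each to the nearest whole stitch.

Rate = 7/7.5 = 0.933 sts per cm.
collar: 55 × 0.933 = 51.33 → 51.
button band: 6.5 × 0.933 = 6.07 → 6.
hood: 50.5 × 0.933 = 47.13 → 47.
front: 56 × 0.933 = 52.27 → 52.

collar 51; button band 6; hood 47; front 52.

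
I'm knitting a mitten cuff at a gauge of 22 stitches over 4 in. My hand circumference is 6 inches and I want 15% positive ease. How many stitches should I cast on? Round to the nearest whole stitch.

Finished = 6 × 1.15 = 6.90 in.
22 / 4 = 5.5 sts per inch.
6.90 × 5.5 = 37.95 sts.
→ 38 sts.

Cast on 38 stitches.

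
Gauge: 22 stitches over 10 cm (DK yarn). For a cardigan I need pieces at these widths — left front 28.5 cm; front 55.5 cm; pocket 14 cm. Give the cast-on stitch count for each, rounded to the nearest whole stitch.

Rate = 22/10 = 2.2 sts per cm.
left front: 28.5 × 2.2 = 62.70 → 63.
front: 55.5 × 2.2 = 122.10 → 122.
pocket: 14 × 2.2 = 30.80 → 31.

left front 63; front 122; pocket 31.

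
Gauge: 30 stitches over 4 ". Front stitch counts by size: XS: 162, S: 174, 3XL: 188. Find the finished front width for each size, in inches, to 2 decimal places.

XS 21.60 inches; S 23.20 inches; 3XL 25.07 inches.

30/4 = 7.5 sts per in.
XS: 162 / 7.5 = 21.600 → 21.60 in.
S: 174 / 7.5 = 23.200 → 23.20 in.
3XL: 188 / 7.5 = 25.067 → 25.07 in.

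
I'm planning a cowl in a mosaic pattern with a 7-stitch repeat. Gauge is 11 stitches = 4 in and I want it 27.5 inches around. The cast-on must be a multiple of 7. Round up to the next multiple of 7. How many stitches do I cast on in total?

11 / 4 = 2.75 sts per inch.
27.5 × 2.75 = 75.62 sts.
Next multiple of 7: 77.

Cast on 77 stitches.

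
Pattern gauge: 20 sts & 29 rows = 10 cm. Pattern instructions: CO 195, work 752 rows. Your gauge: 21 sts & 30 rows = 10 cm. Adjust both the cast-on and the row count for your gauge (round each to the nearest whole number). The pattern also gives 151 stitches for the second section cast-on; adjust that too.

Cast on 205 stitches; work 778 rows; second section cast-on 159 stitches.

Stitches: 195 × 21/20 = 204.75 → 205.
Rows: 752 × 30/29 = 777.93 → 778.
second section cast-on: 151 × 21/20 = 158.55 → 159.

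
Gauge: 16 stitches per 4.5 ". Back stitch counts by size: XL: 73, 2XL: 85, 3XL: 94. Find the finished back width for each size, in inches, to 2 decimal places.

16/4.5 = 3.556 sts per in.
XL: 73 / 3.556 = 20.531 → 20.53 in.
2XL: 85 / 3.556 = 23.906 → 23.91 in.
3XL: 94 / 3.556 = 26.438 → 26.44 in.

XL 20.53 inches; 2XL 23.91 inches; 3XL 26.44 inches.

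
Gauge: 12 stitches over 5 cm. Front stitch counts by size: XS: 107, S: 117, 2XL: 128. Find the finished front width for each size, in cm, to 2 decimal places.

12/5 = 2.4 sts per cm.
XS: 107 / 2.4 = 44.583 → 44.58 cm.
S: 117 / 2.4 = 48.750 → 48.75 cm.
2XL: 128 / 2.4 = 53.333 → 53.33 cm.

XS 44.58 cm; S 48.75 cm; 2XL 53.33 cm.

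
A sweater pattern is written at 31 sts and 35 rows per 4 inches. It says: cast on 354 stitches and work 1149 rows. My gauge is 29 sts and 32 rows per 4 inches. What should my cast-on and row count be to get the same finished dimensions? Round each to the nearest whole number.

Stitches: 354 × 29/31 = 331.16 → 331.
Rows: 1149 × 32/35 = 1050.51 → 1051.

Cast on 331 stitches; work 1051 rows.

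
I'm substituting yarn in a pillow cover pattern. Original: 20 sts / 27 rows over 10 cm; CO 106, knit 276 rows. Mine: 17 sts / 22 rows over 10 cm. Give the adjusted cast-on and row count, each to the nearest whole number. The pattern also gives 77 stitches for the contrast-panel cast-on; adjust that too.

Cast on 90 stitches; work 225 rows; contrast-panel cast-on 65 stitches.

Stitches: 106 × 17/20 = 90.10 → 90.
Rows: 276 × 22/27 = 224.89 → 225.
contrast-panel cast-on: 77 × 17/20 = 65.45 → 65.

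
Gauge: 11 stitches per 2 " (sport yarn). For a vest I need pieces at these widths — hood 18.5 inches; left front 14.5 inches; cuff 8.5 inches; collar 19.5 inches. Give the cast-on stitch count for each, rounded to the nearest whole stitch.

hood 102; left front 80; cuff 47; collar 107.

Rate = 11/2 = 5.5 sts per in.
hood: 18.5 × 5.5 = 101.75 → 102.
left front: 14.5 × 5.5 = 79.75 → 80.
cuff: 8.5 × 5.5 = 46.75 → 47.
collar: 19.5 × 5.5 = 107.25 → 107.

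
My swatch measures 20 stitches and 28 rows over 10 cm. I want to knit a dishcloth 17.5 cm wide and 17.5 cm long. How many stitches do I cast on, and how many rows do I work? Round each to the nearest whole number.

Stitch gauge = 20/10 = 2 sts/cm; 17.5 × 2 = 35.00 → 35 sts.
Row gauge = 28/10 = 2.8 rows/cm; 17.5 × 2.8 = 49.00 → 49 rows.

Cast on 35 stitches and work 49 rows.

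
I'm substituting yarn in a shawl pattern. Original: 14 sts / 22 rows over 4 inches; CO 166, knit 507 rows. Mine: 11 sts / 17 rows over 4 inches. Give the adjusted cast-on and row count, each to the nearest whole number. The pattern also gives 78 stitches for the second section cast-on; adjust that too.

Cast on 130 stitches; work 392 rows; second section cast-on 61 stitches.

Stitches: 166 × 11/14 = 130.43 → 130.
Rows: 507 × 17/22 = 391.77 → 392.
second section cast-on: 78 × 11/14 = 61.29 → 61.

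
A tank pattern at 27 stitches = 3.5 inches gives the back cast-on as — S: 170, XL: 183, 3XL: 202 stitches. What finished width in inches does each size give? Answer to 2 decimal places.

27/3.5 = 7.714 sts per in.
S: 170 / 7.714 = 22.037 → 22.04 in.
XL: 183 / 7.714 = 23.722 → 23.72 in.
3XL: 202 / 7.714 = 26.185 → 26.19 in.

S 22.04 inches; XL 23.72 inches; 3XL 26.19 inches.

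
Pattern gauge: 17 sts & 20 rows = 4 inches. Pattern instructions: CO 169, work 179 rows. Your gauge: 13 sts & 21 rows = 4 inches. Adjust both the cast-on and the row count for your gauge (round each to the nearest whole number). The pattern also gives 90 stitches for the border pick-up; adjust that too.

Cast on 129 stitches; work 188 rows; border pick-up 69 stitches.

Stitches: 169 × 13/17 = 129.24 → 129.
Rows: 179 × 21/20 = 187.95 → 188.
border pick-up: 90 × 13/17 = 68.82 → 69.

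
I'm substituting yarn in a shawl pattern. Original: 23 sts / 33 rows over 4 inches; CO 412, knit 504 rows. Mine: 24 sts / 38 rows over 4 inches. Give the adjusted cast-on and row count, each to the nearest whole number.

Stitches: 412 × 24/23 = 429.91 → 430.
Rows: 504 × 38/33 = 580.36 → 580.

Cast on 430 stitches; work 580 rows.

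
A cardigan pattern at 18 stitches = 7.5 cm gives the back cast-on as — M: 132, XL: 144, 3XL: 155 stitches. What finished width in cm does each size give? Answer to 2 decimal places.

M 55.00 cm; XL 60.00 cm; 3XL 64.58 cm.

18/7.5 = 2.4 sts per cm.
M: 132 / 2.4 = 55.000 → 55.00 cm.
XL: 144 / 2.4 = 60.000 → 60.00 cm.
3XL: 155 / 2.4 = 64.583 → 64.58 cm.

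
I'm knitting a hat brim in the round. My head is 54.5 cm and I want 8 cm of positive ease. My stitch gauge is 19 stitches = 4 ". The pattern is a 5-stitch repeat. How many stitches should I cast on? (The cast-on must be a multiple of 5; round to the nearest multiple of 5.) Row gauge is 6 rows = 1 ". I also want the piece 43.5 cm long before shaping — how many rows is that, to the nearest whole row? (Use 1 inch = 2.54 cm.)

Cast on 115 stitches; work 103 rows.

Finished = 54.5 + 8 = 62.5 cm.
62.5 cm × 1/2.54 = 24.61 inches.
19/4 = 4.75 sts per in; 24.61 × 4.75 = 116.88 sts.
Nearest multiple of 5 → 115.
43.5 cm = 17.13 inches; × 6 = 102.76 → 103 rows.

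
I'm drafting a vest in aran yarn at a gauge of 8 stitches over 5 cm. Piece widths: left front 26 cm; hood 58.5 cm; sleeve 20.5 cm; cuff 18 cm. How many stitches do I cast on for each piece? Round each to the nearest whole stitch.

left front 42; hood 94; sleeve 33; cuff 29.

Rate = 8/5 = 1.6 sts per cm.
left front: 26 × 1.6 = 41.60 → 42.
hood: 58.5 × 1.6 = 93.60 → 94.
sleeve: 20.5 × 1.6 = 32.80 → 33.
cuff: 18 × 1.6 = 28.80 → 29.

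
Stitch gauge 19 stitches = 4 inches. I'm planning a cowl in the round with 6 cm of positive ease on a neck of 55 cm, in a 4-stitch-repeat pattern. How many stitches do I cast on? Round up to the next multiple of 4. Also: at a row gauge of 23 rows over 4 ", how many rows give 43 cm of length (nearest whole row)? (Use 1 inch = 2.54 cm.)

Cast on 116 stitches; work 97 rows.

Finished = 55 + 6 = 61 cm.
61 cm × 1/2.54 = 24.02 inches.
19/4 = 4.75 sts per in; 24.02 × 4.75 = 114.07 sts.
Next multiple of 4 → 116.
43 cm = 16.93 inches; × 5.75 = 97.34 → 97 rows.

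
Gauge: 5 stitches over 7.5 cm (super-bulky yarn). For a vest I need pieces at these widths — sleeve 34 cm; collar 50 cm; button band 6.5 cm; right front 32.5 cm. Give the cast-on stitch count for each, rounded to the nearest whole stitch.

sleeve 23; collar 33; button band 4; right front 22.

Rate = 5/7.5 = 0.667 sts per cm.
sleeve: 34 × 0.667 = 22.67 → 23.
collar: 50 × 0.667 = 33.33 → 33.
button band: 6.5 × 0.667 = 4.33 → 4.
right front: 32.5 × 0.667 = 21.67 → 22.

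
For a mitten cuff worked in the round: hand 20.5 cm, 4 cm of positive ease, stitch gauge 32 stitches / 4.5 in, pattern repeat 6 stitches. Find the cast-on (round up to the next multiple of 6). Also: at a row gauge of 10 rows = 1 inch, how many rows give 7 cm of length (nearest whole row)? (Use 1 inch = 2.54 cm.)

Cast on 72 stitches; work 28 rows.

Finished = 20.5 + 4 = 24.5 cm.
24.5 cm × 1/2.54 = 9.65 inches.
32/4.5 = 7.111 sts per in; 9.65 × 7.111 = 68.59 sts.
Next multiple of 6 → 72.
7 cm = 2.76 inches; × 10 = 27.56 → 28 rows.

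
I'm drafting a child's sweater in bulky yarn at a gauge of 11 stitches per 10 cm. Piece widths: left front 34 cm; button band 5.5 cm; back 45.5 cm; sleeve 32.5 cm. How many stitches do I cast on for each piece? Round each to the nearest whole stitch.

Rate = 11/10 = 1.1 sts per cm.
left front: 34 × 1.1 = 37.40 → 37.
button band: 5.5 × 1.1 = 6.05 → 6.
back: 45.5 × 1.1 = 50.05 → 50.
sleeve: 32.5 × 1.1 = 35.75 → 36.

left front 37; button band 6; back 50; sleeve 36.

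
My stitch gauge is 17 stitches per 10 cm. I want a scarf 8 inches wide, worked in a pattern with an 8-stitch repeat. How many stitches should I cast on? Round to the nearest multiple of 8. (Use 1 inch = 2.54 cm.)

8 in = 8 × 2.54 = 20.32 cm.
17 / 10 = 1.7 sts/cm.
20.32 × 1.7 = 34.54 sts.
→ 32.

32 stitches.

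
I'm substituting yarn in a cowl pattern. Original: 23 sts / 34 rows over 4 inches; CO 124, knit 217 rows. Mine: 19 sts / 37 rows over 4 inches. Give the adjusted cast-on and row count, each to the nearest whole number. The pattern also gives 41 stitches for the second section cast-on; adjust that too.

Cast on 102 stitches; work 236 rows; second section cast-on 34 stitches.

Stitches: 124 × 19/23 = 102.43 → 102.
Rows: 217 × 37/34 = 236.15 → 236.
second section cast-on: 41 × 19/23 = 33.87 → 34.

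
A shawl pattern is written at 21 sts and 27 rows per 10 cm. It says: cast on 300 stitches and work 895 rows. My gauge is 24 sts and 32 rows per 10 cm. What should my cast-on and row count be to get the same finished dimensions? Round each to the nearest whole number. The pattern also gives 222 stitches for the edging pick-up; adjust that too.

Stitches: 300 × 24/21 = 342.86 → 343.
Rows: 895 × 32/27 = 1060.74 → 1061.
edging pick-up: 222 × 24/21 = 253.71 → 254.

Cast on 343 stitches; work 1061 rows; edging pick-up 254 stitches.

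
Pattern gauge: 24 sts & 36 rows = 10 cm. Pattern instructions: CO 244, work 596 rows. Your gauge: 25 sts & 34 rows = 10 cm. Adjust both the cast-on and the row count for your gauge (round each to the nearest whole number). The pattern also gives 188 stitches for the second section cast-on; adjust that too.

Cast on 254 stitches; work 563 rows; second section cast-on 196 stitches.

Stitches: 244 × 25/24 = 254.17 → 254.
Rows: 596 × 34/36 = 562.89 → 563.
second section cast-on: 188 × 25/24 = 195.83 → 196.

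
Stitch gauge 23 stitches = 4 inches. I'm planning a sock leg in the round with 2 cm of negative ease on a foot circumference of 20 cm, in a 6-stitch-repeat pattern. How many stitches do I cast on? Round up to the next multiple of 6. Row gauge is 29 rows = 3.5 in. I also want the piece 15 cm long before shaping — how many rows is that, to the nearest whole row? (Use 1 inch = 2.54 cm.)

Cast on 42 stitches; work 49 rows.

Finished = 20 − 2 = 18 cm.
18 cm × 1/2.54 = 7.09 inches.
23/4 = 5.75 sts per in; 7.09 × 5.75 = 40.75 sts.
Next multiple of 6 → 42.
15 cm = 5.91 inches; × 8.286 = 48.93 → 49 rows.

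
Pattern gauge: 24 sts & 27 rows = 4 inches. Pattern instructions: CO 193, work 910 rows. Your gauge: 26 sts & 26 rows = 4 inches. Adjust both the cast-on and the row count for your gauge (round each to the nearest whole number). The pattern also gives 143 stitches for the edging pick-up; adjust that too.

Cast on 209 stitches; work 876 rows; edging pick-up 155 stitches.

Stitches: 193 × 26/24 = 209.08 → 209.
Rows: 910 × 26/27 = 876.30 → 876.
edging pick-up: 143 × 26/24 = 154.92 → 155.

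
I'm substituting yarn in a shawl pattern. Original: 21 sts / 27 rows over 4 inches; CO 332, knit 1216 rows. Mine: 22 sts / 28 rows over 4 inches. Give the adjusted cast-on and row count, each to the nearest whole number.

Cast on 348 stitches; work 1261 rows.

Stitches: 332 × 22/21 = 347.81 → 348.
Rows: 1216 × 28/27 = 1261.04 → 1261.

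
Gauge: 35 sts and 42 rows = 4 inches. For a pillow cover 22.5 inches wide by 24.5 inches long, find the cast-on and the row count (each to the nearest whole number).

Cast on 197 stitches and work 257 rows.

Stitch gauge = 35/4 = 8.75 sts/in; 22.5 × 8.75 = 196.88 → 197 sts.
Row gauge = 42/4 = 10.5 rows/in; 24.5 × 10.5 = 257.25 → 257 rows.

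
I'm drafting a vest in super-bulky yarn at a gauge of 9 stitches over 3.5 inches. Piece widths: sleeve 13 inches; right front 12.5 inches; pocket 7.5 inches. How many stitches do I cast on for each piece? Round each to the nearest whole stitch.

Rate = 9/3.5 = 2.571 sts per in.
sleeve: 13 × 2.571 = 33.43 → 33.
right front: 12.5 × 2.571 = 32.14 → 32.
pocket: 7.5 × 2.571 = 19.29 → 19.

sleeve 33; right front 32; pocket 19.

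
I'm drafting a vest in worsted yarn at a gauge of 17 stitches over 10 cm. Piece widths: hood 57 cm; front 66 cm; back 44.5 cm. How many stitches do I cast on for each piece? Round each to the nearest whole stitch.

hood 97; front 112; back 76.

Rate = 17/10 = 1.7 sts per cm.
hood: 57 × 1.7 = 96.90 → 97.
front: 66 × 1.7 = 112.20 → 112.
back: 44.5 × 1.7 = 75.65 → 76.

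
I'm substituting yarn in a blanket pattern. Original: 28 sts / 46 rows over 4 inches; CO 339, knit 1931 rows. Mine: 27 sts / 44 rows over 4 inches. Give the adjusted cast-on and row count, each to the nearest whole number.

Cast on 327 stitches; work 1847 rows.

Stitches: 339 × 27/28 = 326.89 → 327.
Rows: 1931 × 44/46 = 1847.04 → 1847.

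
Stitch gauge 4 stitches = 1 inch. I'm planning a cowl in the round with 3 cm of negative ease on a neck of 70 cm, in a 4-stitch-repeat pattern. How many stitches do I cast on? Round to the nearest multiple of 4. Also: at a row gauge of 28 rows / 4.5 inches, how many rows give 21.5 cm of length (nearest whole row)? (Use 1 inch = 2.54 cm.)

Finished = 70 − 3 = 67 cm.
67 cm × 1/2.54 = 26.38 inches.
4/1 = 4 sts per in; 26.38 × 4 = 105.51 sts.
Nearest multiple of 4 → 104.
21.5 cm = 8.46 inches; × 6.222 = 52.67 → 53 rows.

Cast on 104 stitches; work 53 rows.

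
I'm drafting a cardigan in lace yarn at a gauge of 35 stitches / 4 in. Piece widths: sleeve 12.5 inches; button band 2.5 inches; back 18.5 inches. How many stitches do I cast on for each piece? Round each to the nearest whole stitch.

sleeve 109; button band 22; back 162.

Rate = 35/4 = 8.75 sts per in.
sleeve: 12.5 × 8.75 = 109.38 → 109.
button band: 2.5 × 8.75 = 21.88 → 22.
back: 18.5 × 8.75 = 161.88 → 162.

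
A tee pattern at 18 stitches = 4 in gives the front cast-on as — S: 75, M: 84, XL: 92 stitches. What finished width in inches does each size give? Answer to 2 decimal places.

18/4 = 4.5 sts per in.
S: 75 / 4.5 = 16.667 → 16.67 in.
M: 84 / 4.5 = 18.667 → 18.67 in.
XL: 92 / 4.5 = 20.444 → 20.44 in.

S 16.67 inches; M 18.67 inches; XL 20.44 inches.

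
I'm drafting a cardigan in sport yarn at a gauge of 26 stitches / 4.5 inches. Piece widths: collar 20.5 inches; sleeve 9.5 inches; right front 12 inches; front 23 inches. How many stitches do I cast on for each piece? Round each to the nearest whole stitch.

collar 118; sleeve 55; right front 69; front 133.

Rate = 26/4.5 = 5.778 sts per in.
collar: 20.5 × 5.778 = 118.44 → 118.
sleeve: 9.5 × 5.778 = 54.89 → 55.
right front: 12 × 5.778 = 69.33 → 69.
front: 23 × 5.778 = 132.89 → 133.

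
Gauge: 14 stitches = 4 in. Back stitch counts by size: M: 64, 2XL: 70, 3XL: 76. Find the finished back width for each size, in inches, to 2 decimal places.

M 18.29 inches; 2XL 20.00 inches; 3XL 21.71 inches.

14/4 = 3.5 sts per in.
M: 64 / 3.5 = 18.286 → 18.29 in.
2XL: 70 / 3.5 = 20.000 → 20.00 in.
3XL: 76 / 3.5 = 21.714 → 21.71 in.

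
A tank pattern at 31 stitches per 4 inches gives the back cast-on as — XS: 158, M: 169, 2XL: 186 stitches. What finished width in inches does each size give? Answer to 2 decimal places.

31/4 = 7.75 sts per in.
XS: 158 / 7.75 = 20.387 → 20.39 in.
M: 169 / 7.75 = 21.806 → 21.81 in.
2XL: 186 / 7.75 = 24.000 → 24.00 in.

XS 20.39 inches; M 21.81 inches; 2XL 24.00 inches.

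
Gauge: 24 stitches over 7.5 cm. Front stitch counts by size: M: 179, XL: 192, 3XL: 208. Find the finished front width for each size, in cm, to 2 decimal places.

24/7.5 = 3.2 sts per cm.
M: 179 / 3.2 = 55.938 → 55.94 cm.
XL: 192 / 3.2 = 60.000 → 60.00 cm.
3XL: 208 / 3.2 = 65.000 → 65.00 cm.

M 55.94 cm; XL 60.00 cm; 3XL 65.00 cm.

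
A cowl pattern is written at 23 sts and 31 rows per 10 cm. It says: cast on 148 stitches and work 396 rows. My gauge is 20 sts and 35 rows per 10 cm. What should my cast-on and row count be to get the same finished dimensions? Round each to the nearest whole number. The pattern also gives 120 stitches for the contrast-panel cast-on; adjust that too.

Cast on 129 stitches; work 447 rows; contrast-panel cast-on 104 stitches.

Stitches: 148 × 20/23 = 128.70 → 129.
Rows: 396 × 35/31 = 447.10 → 447.
contrast-panel cast-on: 120 × 20/23 = 104.35 → 104.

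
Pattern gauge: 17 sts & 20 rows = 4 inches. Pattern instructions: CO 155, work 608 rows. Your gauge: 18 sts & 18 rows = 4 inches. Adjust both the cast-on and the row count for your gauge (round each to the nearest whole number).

Cast on 164 stitches; work 547 rows.

Stitches: 155 × 18/17 = 164.12 → 164.
Rows: 608 × 18/20 = 547.20 → 547.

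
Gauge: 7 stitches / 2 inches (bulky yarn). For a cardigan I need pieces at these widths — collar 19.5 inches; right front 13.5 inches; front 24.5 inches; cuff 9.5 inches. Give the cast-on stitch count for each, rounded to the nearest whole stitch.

collar 68; right front 47; front 86; cuff 33.

Rate = 7/2 = 3.5 sts per in.
collar: 19.5 × 3.5 = 68.25 → 68.
right front: 13.5 × 3.5 = 47.25 → 47.
front: 24.5 × 3.5 = 85.75 → 86.
cuff: 9.5 × 3.5 = 33.25 → 33.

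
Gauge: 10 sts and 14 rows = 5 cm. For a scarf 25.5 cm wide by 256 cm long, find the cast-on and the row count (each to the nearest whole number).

Cast on 51 stitches and work 717 rows.

Stitch gauge = 10/5 = 2 sts/cm; 25.5 × 2 = 51.00 → 51 sts.
Row gauge = 14/5 = 2.8 rows/cm; 256 × 2.8 = 716.80 → 717 rows.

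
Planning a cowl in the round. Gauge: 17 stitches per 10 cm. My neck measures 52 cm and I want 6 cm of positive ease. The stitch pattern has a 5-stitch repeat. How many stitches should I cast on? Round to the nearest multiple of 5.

100 stitches.

Finished = 52 + 6 = 58 cm.
17 / 10 = 1.7 sts/cm.
58 × 1.7 = 98.60 sts.
Nearest multiple of 5: 100.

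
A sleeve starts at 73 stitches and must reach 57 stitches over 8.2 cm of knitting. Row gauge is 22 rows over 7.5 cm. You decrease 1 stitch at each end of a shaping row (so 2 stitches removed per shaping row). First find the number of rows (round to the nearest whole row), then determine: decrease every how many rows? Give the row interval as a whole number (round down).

Decrease every 3rd row.

Rows = 8.2 × 2.933 = 24.1 → 24 rows.
Stitches to remove: 16 → 8 shaping rows (at 2 st each).
24 / 8 = 3.00 → every 3 rows.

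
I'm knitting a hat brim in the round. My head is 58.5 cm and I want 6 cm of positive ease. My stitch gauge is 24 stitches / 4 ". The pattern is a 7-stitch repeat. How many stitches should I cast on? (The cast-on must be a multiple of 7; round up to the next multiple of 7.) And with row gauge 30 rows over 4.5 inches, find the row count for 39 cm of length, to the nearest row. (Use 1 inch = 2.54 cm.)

Finished = 58.5 + 6 = 64.5 cm.
64.5 cm × 1/2.54 = 25.39 inches.
24/4 = 6 sts per in; 25.39 × 6 = 152.36 sts.
Next multiple of 7 → 154.
39 cm = 15.35 inches; × 6.667 = 102.36 → 102 rows.

Cast on 154 stitches; work 102 rows.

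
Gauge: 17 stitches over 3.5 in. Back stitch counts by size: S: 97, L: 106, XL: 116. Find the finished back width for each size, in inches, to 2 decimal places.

S 19.97 inches; L 21.82 inches; XL 23.88 inches.

17/3.5 = 4.857 sts per in.
S: 97 / 4.857 = 19.971 → 19.97 in.
L: 106 / 4.857 = 21.824 → 21.82 in.
XL: 116 / 4.857 = 23.882 → 23.88 in.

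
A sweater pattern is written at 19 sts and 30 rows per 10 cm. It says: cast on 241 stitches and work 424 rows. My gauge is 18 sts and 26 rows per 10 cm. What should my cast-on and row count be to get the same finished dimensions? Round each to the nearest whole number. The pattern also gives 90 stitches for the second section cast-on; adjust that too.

Cast on 228 stitches; work 367 rows; second section cast-on 85 stitches.

Stitches: 241 × 18/19 = 228.32 → 228.
Rows: 424 × 26/30 = 367.47 → 367.
second section cast-on: 90 × 18/19 = 85.26 → 85.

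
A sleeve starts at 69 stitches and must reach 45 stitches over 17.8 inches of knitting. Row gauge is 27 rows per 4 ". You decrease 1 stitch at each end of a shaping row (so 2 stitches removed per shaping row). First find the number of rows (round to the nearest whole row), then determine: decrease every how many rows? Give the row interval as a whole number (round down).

Decrease every 10th row.

Rows = 17.8 × 6.75 = 120.2 → 120 rows.
Stitches to remove: 24 → 12 shaping rows (at 2 st each).
120 / 12 = 10.00 → every 10 rows.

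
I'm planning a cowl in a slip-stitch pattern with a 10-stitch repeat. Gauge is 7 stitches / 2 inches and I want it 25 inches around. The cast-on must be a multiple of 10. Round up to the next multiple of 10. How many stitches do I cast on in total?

7 / 2 = 3.5 sts per inch.
25 × 3.5 = 87.50 sts.
Next multiple of 10: 90.

CO 90 sts.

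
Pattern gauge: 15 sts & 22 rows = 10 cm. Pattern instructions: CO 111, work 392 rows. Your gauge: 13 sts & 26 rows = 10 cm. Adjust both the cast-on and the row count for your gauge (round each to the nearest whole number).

Stitches: 111 × 13/15 = 96.20 → 96.
Rows: 392 × 26/22 = 463.27 → 463.

Cast on 96 stitches; work 463 rows.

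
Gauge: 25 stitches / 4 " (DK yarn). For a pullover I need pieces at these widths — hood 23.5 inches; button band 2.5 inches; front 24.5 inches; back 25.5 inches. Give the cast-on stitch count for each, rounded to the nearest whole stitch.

hood 147; button band 16; front 153; back 159.

Rate = 25/4 = 6.25 sts per in.
hood: 23.5 × 6.25 = 146.88 → 147.
button band: 2.5 × 6.25 = 15.62 → 16.
front: 24.5 × 6.25 = 153.12 → 153.
back: 25.5 × 6.25 = 159.38 → 159.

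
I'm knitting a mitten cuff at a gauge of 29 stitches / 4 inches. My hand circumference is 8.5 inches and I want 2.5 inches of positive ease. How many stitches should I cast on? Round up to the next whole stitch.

Finished = 8.5 + 2.5 = 11 in.
29 / 4 = 7.25 sts per inch.
11.00 × 7.25 = 79.75 sts.
→ 80 sts.

CO 80 sts.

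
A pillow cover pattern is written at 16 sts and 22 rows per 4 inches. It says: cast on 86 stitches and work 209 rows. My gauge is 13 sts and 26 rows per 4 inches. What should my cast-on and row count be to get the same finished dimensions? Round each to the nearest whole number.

Stitches: 86 × 13/16 = 69.88 → 70.
Rows: 209 × 26/22 = 247.00 → 247.

Cast on 70 stitches; work 247 rows.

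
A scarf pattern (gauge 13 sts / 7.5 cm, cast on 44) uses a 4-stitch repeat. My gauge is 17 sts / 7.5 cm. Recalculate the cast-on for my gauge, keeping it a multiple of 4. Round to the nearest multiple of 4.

44 × 17 / 13 = 57.54.
Nearest multiple of 4: 56.

CO 56 sts.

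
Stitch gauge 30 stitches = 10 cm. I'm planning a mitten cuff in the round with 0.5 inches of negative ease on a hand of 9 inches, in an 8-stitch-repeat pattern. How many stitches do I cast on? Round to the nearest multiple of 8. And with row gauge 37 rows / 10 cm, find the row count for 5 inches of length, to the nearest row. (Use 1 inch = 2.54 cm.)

Cast on 64 stitches; work 47 rows.

Finished = 9 − 0.5 = 8.5 inches.
8.5 inches × 2.54 = 21.59 cm.
30/10 = 3 sts per cm; 21.59 × 3 = 64.77 sts.
Nearest multiple of 8 → 64.
5 inches = 12.70 cm; × 3.7 = 46.99 → 47 rows.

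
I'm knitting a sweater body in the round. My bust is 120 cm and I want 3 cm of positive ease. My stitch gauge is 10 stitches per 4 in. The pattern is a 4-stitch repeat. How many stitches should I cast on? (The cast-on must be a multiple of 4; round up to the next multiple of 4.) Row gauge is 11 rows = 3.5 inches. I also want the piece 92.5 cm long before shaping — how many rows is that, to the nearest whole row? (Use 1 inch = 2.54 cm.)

Finished = 120 + 3 = 123 cm.
123 cm × 1/2.54 = 48.43 inches.
10/4 = 2.5 sts per in; 48.43 × 2.5 = 121.06 sts.
Next multiple of 4 → 124.
92.5 cm = 36.42 inches; × 3.143 = 114.45 → 114 rows.

Cast on 124 stitches; work 114 rows.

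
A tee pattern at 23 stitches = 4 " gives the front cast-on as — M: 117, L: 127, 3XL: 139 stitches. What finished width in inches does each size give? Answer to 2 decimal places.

23/4 = 5.75 sts per in.
M: 117 / 5.75 = 20.348 → 20.35 in.
L: 127 / 5.75 = 22.087 → 22.09 in.
3XL: 139 / 5.75 = 24.174 → 24.17 in.

M 20.35 inches; L 22.09 inches; 3XL 24.17 inches.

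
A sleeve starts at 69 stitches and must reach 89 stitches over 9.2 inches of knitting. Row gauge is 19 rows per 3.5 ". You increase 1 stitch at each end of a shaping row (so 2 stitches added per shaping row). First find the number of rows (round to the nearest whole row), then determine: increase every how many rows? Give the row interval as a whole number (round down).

Increase every 5th row.

Rows = 9.2 × 5.429 = 49.9 → 50 rows.
Stitches to add: 20 → 10 shaping rows (at 2 st each).
50 / 10 = 5.00 → every 5 rows.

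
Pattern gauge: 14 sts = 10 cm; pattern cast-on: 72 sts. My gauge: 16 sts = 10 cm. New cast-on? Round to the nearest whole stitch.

Scale factor = 16 / 14 = 1.143.
72 × 16 / 14 = 82.29 sts.
→ 82 sts.

Cast on 82 stitches.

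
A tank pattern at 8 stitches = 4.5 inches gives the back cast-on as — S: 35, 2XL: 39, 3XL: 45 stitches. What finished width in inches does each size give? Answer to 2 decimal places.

S 19.69 inches; 2XL 21.94 inches; 3XL 25.31 inches.

8/4.5 = 1.778 sts per in.
S: 35 / 1.778 = 19.688 → 19.69 in.
2XL: 39 / 1.778 = 21.938 → 21.94 in.
3XL: 45 / 1.778 = 25.312 → 25.31 in.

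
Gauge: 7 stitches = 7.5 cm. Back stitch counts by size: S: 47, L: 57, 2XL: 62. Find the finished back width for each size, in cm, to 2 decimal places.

S 50.36 cm; L 61.07 cm; 2XL 66.43 cm.

7/7.5 = 0.933 sts per cm.
S: 47 / 0.933 = 50.357 → 50.36 cm.
L: 57 / 0.933 = 61.071 → 61.07 cm.
2XL: 62 / 0.933 = 66.429 → 66.43 cm.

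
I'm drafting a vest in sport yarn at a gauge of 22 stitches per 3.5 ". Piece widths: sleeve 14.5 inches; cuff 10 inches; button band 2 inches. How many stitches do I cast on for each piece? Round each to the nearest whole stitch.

sleeve 91; cuff 63; button band 13.

Rate = 22/3.5 = 6.286 sts per in.
sleeve: 14.5 × 6.286 = 91.14 → 91.
cuff: 10 × 6.286 = 62.86 → 63.
button band: 2 × 6.286 = 12.57 → 13.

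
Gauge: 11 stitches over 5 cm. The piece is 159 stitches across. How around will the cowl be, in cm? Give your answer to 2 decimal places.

11 stitches / 5 cm = 2.2 stitches per cm.
159 / 2.2 = 72.273 cm.

72.27 cm.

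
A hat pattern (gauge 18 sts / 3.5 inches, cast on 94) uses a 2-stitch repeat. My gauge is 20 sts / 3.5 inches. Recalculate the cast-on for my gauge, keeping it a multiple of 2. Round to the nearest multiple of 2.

94 × 20 / 18 = 104.44.
Nearest multiple of 2: 104.

CO 104 sts.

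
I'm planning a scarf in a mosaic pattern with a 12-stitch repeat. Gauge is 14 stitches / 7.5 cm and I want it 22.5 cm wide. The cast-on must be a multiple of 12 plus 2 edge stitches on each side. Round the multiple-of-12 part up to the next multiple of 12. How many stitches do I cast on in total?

14 / 7.5 = 1.867 sts per cm.
22.5 × 1.867 = 42.00 sts.
Less 4 edge sts → 38.00 for the repeat.
Next multiple of 12: 48.
Add back 4 edge sts → 52.

CO 52 sts.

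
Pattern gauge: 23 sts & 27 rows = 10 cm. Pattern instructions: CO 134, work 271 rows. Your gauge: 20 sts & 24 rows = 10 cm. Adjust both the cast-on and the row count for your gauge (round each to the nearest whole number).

Cast on 117 stitches; work 241 rows.

Stitches: 134 × 20/23 = 116.52 → 117.
Rows: 271 × 24/27 = 240.89 → 241.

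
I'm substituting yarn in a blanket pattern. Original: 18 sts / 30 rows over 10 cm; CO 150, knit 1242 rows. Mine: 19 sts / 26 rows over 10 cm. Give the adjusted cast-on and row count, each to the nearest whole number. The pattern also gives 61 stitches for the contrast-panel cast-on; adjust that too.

Cast on 158 stitches; work 1076 rows; contrast-panel cast-on 64 stitches.

Stitches: 150 × 19/18 = 158.33 → 158.
Rows: 1242 × 26/30 = 1076.40 → 1076.
contrast-panel cast-on: 61 × 19/18 = 64.39 → 64.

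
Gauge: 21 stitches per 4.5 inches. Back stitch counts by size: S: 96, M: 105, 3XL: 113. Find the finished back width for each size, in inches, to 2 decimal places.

S 20.57 inches; M 22.50 inches; 3XL 24.21 inches.

21/4.5 = 4.667 sts per in.
S: 96 / 4.667 = 20.571 → 20.57 in.
M: 105 / 4.667 = 22.500 → 22.50 in.
3XL: 113 / 4.667 = 24.214 → 24.21 in.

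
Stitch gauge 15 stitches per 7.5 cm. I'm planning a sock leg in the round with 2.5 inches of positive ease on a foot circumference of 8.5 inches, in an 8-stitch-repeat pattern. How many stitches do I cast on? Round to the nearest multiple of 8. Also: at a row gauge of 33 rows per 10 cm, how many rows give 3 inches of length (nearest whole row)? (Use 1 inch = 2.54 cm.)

Finished = 8.5 + 2.5 = 11 inches.
11 inches × 2.54 = 27.94 cm.
15/7.5 = 2 sts per cm; 27.94 × 2 = 55.88 sts.
Nearest multiple of 8 → 56.
3 inches = 7.62 cm; × 3.3 = 25.15 → 25 rows.

Cast on 56 stitches; work 25 rows.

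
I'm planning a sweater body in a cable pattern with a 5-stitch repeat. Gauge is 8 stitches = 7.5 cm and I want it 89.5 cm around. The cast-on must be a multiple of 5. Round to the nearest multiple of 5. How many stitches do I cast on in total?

95 stitches.

8 / 7.5 = 1.067 sts per cm.
89.5 × 1.067 = 95.47 sts.
Nearest multiple of 5: 95.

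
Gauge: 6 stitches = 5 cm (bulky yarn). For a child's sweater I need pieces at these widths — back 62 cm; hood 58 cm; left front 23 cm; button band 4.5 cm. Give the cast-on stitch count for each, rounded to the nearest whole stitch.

back 74; hood 70; left front 28; button band 5.

Rate = 6/5 = 1.2 sts per cm.
back: 62 × 1.2 = 74.40 → 74.
hood: 58 × 1.2 = 69.60 → 70.
left front: 23 × 1.2 = 27.60 → 28.
button band: 4.5 × 1.2 = 5.40 → 5.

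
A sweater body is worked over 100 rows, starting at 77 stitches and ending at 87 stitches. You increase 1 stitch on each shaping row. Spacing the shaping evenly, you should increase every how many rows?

Increase every 10th row.

Stitches to add: |87 − 77| = 10.
Shaping rows needed: 10 / 1 = 10.
100 rows / 10 = every 10 rows.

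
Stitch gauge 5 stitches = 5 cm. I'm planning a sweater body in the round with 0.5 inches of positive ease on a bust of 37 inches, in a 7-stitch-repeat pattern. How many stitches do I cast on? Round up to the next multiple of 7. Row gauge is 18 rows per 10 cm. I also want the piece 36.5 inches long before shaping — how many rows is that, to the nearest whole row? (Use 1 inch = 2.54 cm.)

Finished = 37 + 0.5 = 37.5 inches.
37.5 inches × 2.54 = 95.25 cm.
5/5 = 1 sts per cm; 95.25 × 1 = 95.25 sts.
Next multiple of 7 → 98.
36.5 inches = 92.71 cm; × 1.8 = 166.88 → 167 rows.

Cast on 98 stitches; work 167 rows.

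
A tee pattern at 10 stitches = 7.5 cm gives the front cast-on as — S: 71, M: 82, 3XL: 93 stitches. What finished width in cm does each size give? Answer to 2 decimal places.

S 53.25 cm; M 61.50 cm; 3XL 69.75 cm.

10/7.5 = 1.333 sts per cm.
S: 71 / 1.333 = 53.250 → 53.25 cm.
M: 82 / 1.333 = 61.500 → 61.50 cm.
3XL: 93 / 1.333 = 69.750 → 69.75 cm.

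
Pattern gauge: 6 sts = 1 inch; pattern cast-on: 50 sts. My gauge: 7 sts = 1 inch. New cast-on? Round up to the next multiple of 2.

Scale factor = 7 / 6 = 1.167.
50 × 7 / 6 = 58.33 sts.
→ 60 sts.

CO 60 sts.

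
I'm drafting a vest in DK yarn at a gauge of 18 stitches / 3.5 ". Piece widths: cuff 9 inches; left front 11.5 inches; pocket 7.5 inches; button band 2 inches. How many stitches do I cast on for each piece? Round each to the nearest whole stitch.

Rate = 18/3.5 = 5.143 sts per in.
cuff: 9 × 5.143 = 46.29 → 46.
left front: 11.5 × 5.143 = 59.14 → 59.
pocket: 7.5 × 5.143 = 38.57 → 39.
button band: 2 × 5.143 = 10.29 → 10.

cuff 46; left front 59; pocket 39; button band 10.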